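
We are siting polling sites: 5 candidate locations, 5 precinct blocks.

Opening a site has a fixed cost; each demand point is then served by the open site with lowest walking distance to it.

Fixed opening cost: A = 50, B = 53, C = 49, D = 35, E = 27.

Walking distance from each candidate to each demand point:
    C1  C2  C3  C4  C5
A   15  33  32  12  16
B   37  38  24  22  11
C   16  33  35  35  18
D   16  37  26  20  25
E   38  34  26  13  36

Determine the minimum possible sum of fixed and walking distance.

Open {A}: assign each demand point to its cheapest open site.
  C1→A 15, C2→A 33, C3→A 32, C4→A 12, C5→A 16
  walking distance 108, fixed 50 → total 158.
Compare {D}: walking distance 124 + fixed 35 = 159.
Compare {E}: walking distance 147 + fixed 27 = 174.
Compare {D, E}: walking distance 114 + fixed 62 = 176.
All other subsets cost ≥ 159. Minimum total cost: 158.

158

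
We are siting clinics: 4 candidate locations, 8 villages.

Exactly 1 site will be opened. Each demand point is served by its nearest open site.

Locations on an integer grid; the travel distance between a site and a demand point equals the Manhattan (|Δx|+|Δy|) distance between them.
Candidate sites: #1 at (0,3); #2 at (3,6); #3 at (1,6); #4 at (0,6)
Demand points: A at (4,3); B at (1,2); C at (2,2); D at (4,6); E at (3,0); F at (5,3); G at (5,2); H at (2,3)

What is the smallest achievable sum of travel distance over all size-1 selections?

Open {#1}.
  A→#1 4, B→#1 2, C→#1 3, D→#1 7, E→#1 6, F→#1 5, G→#1 6, H→#1 2  ⇒ total 35.
Compare {#2}: total 37.
Compare {#3}: total 45.
No size-1 selection does better; minimum is 35.

35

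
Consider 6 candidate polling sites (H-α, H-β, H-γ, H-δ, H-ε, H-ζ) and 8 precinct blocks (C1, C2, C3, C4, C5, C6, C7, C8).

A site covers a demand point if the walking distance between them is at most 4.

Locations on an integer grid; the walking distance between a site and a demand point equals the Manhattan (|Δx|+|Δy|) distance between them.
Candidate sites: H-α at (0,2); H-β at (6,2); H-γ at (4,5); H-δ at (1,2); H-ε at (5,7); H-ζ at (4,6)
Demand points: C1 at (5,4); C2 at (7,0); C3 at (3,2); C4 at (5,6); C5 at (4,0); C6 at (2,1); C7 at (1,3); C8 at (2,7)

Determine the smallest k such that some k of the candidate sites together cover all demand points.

Coverage sets (demand points within 4 of each site):
  H-α: {C3, C6, C7}
  H-β: {C1, C2, C3, C5}
  H-γ: {C1, C3, C4, C8}
  H-δ: {C3, C6, C7}
  H-ε: {C1, C4, C8}
  H-ζ: {C1, C4, C8}
No 2 sites suffice: every size-2 union leaves at least one demand point uncovered.
But {H-α, H-β, H-γ} covers everything, so the minimum is 3.

3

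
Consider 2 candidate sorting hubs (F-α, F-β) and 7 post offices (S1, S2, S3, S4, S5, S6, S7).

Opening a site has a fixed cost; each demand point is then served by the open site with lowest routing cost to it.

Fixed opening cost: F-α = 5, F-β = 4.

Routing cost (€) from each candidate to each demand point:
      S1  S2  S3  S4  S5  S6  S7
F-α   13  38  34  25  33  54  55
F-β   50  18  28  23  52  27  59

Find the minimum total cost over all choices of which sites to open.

Open {F-α, F-β}: assign each demand point to its cheapest open site.
  S1→F-α 13, S2→F-β 18, S3→F-β 28, S4→F-β 23, S5→F-α 33, S6→F-β 27, S7→F-α 55
  routing cost 197, fixed 9 → total 206.
Compare {F-α}: routing cost 252 + fixed 5 = 257.
Compare {F-β}: routing cost 257 + fixed 4 = 261.

206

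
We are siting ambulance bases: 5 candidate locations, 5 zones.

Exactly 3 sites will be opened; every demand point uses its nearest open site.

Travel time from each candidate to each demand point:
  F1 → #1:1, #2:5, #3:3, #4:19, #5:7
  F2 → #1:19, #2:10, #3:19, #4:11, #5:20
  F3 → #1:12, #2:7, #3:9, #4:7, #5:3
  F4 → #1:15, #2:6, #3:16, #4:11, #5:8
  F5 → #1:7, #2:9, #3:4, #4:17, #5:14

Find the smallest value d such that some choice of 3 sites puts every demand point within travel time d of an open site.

7

Open {F1, F2, F3}.
  Farthest demand point is #4 at travel time 7 (to F3); all others are ≤ 7.
With {F1, F3, F4} the worst case is 7.
With {F1, F3, F5} the worst case is 7.
No size-3 selection achieves below 7.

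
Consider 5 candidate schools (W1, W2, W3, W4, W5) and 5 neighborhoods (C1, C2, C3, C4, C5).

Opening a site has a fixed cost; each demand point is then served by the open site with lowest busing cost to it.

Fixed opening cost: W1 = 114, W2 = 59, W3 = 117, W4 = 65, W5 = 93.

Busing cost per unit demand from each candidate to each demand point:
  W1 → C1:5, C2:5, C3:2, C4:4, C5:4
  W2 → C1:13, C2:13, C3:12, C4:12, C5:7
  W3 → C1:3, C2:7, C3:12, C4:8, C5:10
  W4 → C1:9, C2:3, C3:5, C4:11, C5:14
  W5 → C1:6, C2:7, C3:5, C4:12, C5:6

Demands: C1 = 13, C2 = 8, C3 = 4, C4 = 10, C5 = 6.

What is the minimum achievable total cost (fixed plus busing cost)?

Open {W1}: assign each demand point to its cheapest open site.
  C1→W1 13×5=65, C2→W1 8×5=40, C3→W1 4×2=8, C4→W1 10×4=40, C5→W1 6×4=24
  busing cost 177, fixed 114 → total 291.
Compare {W1, W4}: busing cost 161 + fixed 179 = 340.
Compare {W1, W2}: busing cost 177 + fixed 173 = 350.
Compare {W1, W3}: busing cost 151 + fixed 231 = 382.
All other subsets cost ≥ 340. Minimum total cost: 291.

291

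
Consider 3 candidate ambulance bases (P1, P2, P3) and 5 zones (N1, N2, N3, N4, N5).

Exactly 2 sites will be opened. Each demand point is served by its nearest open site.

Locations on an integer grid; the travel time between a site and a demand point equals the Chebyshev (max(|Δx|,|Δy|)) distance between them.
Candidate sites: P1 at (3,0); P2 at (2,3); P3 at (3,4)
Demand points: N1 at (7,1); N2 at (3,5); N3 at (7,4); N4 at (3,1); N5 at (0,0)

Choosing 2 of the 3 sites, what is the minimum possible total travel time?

Open {P1, P3}.
  N1→P1 4, N2→P3 1, N3→P1 4, N4→P1 1, N5→P1 3  ⇒ total 13.
Compare {P1, P2}: total 14.
Compare {P2, P3}: total 14.

13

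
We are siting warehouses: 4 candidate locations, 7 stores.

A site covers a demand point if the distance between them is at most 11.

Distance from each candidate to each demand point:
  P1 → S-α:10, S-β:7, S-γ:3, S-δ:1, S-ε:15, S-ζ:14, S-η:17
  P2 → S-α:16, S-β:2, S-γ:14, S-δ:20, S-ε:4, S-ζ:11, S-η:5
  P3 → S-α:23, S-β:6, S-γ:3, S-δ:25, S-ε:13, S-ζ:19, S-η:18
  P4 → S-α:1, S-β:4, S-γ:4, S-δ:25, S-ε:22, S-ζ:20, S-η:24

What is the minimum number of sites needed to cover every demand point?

Coverage sets (demand points within 11 of each site):
  P1: {S-α, S-β, S-γ, S-δ}
  P2: {S-β, S-ε, S-ζ, S-η}
  P3: {S-β, S-γ}
  P4: {S-α, S-β, S-γ}
No single site covers all 7 demand points.
But {P1, P2} covers everything, so the minimum is 2.

2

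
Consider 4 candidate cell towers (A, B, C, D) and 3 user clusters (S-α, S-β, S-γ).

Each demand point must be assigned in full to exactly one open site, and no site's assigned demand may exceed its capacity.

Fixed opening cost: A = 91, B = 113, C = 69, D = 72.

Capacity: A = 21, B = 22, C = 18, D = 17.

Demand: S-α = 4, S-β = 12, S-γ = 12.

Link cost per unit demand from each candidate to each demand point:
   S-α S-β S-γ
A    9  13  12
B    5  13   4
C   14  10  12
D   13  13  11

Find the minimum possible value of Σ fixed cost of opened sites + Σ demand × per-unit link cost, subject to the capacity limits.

Open {B, C}; cheapest assignment that respects the capacities:
  B (cap 22, load 16): S-α, S-γ — cost 4×5 + 12×4 = 68
  C (cap 18, load 12): S-β — cost 12×10 = 120
  Shipping 188, fixed 182 → total 370.
  Any other capacity-feasible assignment to {B, C} ships for at least 188.
Compare {B, D}: its best feasible assignment gives total 409.
Compare {A, B}: its best feasible assignment gives total 428.
Every other set of open sites that can feasibly serve all demand totals ≥ 409 even under its best assignment. Minimum: 370.

370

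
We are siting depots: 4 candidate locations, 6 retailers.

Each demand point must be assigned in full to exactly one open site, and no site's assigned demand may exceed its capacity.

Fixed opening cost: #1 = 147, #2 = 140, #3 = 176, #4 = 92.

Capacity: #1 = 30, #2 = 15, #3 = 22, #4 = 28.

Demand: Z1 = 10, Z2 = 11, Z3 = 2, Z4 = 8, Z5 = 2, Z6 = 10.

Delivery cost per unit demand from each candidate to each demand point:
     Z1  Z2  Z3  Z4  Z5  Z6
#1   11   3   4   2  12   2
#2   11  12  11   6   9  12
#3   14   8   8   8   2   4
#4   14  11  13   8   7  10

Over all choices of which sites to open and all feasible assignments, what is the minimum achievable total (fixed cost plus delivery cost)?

Open {#1, #4}; cheapest assignment that respects the capacities:
  #1 (cap 30, load 29): Z2, Z4, Z6 — cost 11×3 + 8×2 + 10×2 = 69
  #4 (cap 28, load 14): Z1, Z3, Z5 — cost 10×14 + 2×13 + 2×7 = 180
  Shipping 249, fixed 239 → total 488.
  Any other capacity-feasible assignment to {#1, #4} ships for at least 249.
Compare {#1, #2}: its best feasible assignment gives total 506.
Compare {#1, #3}: its best feasible assignment gives total 542.
Every other set of open sites that can feasibly serve all demand totals ≥ 506 even under its best assignment. Minimum: 488.

488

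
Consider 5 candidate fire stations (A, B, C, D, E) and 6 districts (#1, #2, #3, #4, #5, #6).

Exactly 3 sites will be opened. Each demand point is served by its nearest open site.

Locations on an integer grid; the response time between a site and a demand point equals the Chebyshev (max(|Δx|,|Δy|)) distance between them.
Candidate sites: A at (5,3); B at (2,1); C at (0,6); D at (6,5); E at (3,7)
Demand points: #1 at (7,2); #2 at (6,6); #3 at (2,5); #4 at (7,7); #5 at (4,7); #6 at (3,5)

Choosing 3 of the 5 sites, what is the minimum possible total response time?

10

Open {A, D, E}.
  #1→A 2, #2→D 1, #3→E 2, #4→D 2, #5→E 1, #6→A 2  ⇒ total 10.
Compare {A, C, D}: total 11.
Compare {B, D, E}: total 11.
No size-3 selection does better; minimum is 10.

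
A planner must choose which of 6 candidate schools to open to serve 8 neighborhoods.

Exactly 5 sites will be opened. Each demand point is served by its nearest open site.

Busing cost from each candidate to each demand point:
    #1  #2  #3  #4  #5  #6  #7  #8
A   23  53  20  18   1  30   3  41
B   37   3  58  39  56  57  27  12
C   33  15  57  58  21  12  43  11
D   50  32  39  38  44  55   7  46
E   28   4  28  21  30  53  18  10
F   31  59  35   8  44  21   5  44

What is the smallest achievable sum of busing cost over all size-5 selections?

Open {A, B, C, E, F}.
  #1→A 23, #2→B 3, #3→A 20, #4→F 8, #5→A 1, #6→C 12, #7→A 3, #8→E 10  ⇒ total 80.
Compare {A, B, C, D, F}: total 81.
Compare {A, C, D, E, F}: total 81.
No size-5 selection does better; minimum is 80.

80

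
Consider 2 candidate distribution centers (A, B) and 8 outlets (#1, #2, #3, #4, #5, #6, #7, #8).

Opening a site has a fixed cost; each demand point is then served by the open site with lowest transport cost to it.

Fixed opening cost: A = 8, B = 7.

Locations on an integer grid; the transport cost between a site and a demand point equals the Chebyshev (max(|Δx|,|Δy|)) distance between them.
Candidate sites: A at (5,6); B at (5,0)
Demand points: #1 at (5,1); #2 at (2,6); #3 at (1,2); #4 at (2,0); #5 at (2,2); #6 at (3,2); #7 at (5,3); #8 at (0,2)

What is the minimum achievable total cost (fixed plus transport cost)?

34

Open {B}: assign each demand point to its cheapest open site.
  #1→B 1, #2→B 6, #3→B 4, #4→B 3, #5→B 3, #6→B 2, #7→B 3, #8→B 5
  transport cost 27, fixed 7 → total 34.
Compare {A, B}: transport cost 24 + fixed 15 = 39.
Compare {A}: transport cost 34 + fixed 8 = 42.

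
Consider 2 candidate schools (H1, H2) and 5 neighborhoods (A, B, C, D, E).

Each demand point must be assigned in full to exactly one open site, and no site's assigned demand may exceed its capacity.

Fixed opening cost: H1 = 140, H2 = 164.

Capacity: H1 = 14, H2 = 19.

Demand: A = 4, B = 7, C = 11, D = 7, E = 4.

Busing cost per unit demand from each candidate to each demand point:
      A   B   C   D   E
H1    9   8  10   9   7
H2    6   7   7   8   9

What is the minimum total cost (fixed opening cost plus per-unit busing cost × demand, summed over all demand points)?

560

Open {H1, H2}; cheapest assignment that respects the capacities:
  H1 (cap 14, load 14): B, D — cost 7×8 + 7×9 = 119
  H2 (cap 19, load 19): A, C, E — cost 4×6 + 11×7 + 4×9 = 137
  Shipping 256, fixed 304 → total 560.
  Any other capacity-feasible assignment to {H1, H2} ships for at least 256.
Total demand is 33 and no other set of sites has combined capacity ≥ 33, so {H1, H2} is the only feasible choice of open sites. Minimum: 560.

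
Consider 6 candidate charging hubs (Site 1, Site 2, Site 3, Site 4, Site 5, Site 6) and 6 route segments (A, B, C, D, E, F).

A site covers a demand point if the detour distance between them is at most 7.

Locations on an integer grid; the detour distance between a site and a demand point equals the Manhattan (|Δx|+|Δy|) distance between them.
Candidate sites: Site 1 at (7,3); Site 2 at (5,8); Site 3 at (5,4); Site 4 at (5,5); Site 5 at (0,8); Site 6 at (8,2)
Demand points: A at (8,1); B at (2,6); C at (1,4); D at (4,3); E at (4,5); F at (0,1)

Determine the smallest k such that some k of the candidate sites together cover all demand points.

2

Coverage sets (demand points within 7 of each site):
  Site 1: {A, C, D, E}
  Site 2: {B, D, E}
  Site 3: {A, B, C, D, E}
  Site 4: {A, B, C, D, E}
  Site 5: {B, C, E, F}
  Site 6: {A, D, E}
No single site covers all 6 demand points.
But {Site 1, Site 5} covers everything, so the minimum is 2.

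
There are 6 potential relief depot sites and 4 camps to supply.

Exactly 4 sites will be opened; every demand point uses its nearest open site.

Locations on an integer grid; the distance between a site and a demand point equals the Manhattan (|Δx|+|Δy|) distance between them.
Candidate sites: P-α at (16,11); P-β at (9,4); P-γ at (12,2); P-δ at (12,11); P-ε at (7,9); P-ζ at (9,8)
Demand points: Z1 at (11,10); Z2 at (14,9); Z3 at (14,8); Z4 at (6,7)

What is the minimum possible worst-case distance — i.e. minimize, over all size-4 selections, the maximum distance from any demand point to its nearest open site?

Open {P-α, P-β, P-γ, P-ε}.
  Farthest demand point is Z1 at distance 5 (to P-ε); all others are ≤ 5.
With {P-α, P-β, P-γ, P-ζ} the worst case is 5.
With {P-α, P-β, P-δ, P-ε} the worst case is 5.
No size-4 selection achieves below 5.

5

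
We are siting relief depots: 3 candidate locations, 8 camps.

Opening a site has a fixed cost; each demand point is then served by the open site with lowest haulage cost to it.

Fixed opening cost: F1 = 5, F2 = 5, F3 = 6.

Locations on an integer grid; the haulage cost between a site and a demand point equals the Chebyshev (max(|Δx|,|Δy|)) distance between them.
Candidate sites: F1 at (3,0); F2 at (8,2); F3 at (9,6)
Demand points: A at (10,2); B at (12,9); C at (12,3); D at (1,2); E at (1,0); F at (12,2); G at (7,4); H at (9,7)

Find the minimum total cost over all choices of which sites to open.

Open {F1, F3}: assign each demand point to its cheapest open site.
  A→F3 4, B→F3 3, C→F3 3, D→F1 2, E→F1 2, F→F3 4, G→F3 2, H→F3 1
  haulage cost 21, fixed 11 → total 32.
Compare {F1, F2, F3}: haulage cost 19 + fixed 16 = 35.
Compare {F1, F2}: haulage cost 28 + fixed 10 = 38.
Compare {F3}: haulage cost 33 + fixed 6 = 39.
All other subsets cost ≥ 35. Minimum total cost: 32.

32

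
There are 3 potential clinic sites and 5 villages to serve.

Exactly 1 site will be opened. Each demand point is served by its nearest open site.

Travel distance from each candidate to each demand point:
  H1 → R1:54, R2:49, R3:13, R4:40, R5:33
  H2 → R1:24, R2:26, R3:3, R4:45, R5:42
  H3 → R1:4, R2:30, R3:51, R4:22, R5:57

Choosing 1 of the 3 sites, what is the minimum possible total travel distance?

140

Open {H2}.
  R1→H2 24, R2→H2 26, R3→H2 3, R4→H2 45, R5→H2 42  ⇒ total 140.
Compare {H3}: total 164.
Compare {H1}: total 189.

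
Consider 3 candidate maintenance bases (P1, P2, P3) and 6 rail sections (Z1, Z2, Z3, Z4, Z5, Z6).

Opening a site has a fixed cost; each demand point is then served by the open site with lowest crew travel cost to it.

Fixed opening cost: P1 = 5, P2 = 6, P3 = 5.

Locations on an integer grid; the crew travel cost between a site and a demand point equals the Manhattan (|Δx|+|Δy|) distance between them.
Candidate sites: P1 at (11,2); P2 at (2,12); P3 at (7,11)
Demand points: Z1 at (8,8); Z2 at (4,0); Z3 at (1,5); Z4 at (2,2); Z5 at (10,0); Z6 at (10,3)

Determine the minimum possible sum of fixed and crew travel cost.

49

Open {P1, P3}: assign each demand point to its cheapest open site.
  Z1→P3 4, Z2→P1 9, Z3→P3 12, Z4→P1 9, Z5→P1 3, Z6→P1 2
  crew travel cost 39, fixed 10 → total 49.
Compare {P1}: crew travel cost 45 + fixed 5 = 50.
Compare {P1, P2}: crew travel cost 40 + fixed 11 = 51.
Compare {P1, P2, P3}: crew travel cost 35 + fixed 16 = 51.
All other subsets cost ≥ 50. Minimum total cost: 49.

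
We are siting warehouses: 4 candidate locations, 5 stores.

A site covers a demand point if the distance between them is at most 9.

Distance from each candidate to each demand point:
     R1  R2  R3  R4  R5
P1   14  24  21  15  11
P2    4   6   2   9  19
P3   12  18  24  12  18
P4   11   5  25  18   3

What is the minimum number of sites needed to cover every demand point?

2

Coverage sets (demand points within 9 of each site):
  P1: {}
  P2: {R1, R2, R3, R4}
  P3: {}
  P4: {R2, R5}
No single site covers all 5 demand points.
But {P2, P4} covers everything, so the minimum is 2.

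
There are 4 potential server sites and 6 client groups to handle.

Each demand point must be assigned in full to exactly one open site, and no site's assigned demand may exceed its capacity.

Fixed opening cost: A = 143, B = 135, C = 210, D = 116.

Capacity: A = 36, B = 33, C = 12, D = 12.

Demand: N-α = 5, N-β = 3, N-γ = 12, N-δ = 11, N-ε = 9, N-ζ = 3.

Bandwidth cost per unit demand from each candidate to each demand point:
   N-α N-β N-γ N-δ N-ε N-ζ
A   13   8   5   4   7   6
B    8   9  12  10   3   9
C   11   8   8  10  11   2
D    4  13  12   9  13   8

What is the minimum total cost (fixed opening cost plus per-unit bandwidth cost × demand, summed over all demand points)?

491

Open {A, B}; cheapest assignment that respects the capacities:
  A (cap 36, load 29): N-β, N-γ, N-δ, N-ζ — cost 3×8 + 12×5 + 11×4 + 3×6 = 146
  B (cap 33, load 14): N-α, N-ε — cost 5×8 + 9×3 = 67
  Shipping 213, fixed 278 → total 491.
  Any other capacity-feasible assignment to {A, B} ships for at least 213.
Compare {A, D}: its best feasible assignment gives total 494.
Compare {A, B, D}: its best feasible assignment gives total 587.
Every other set of open sites that can feasibly serve all demand totals ≥ 494 even under its best assignment. Minimum: 491.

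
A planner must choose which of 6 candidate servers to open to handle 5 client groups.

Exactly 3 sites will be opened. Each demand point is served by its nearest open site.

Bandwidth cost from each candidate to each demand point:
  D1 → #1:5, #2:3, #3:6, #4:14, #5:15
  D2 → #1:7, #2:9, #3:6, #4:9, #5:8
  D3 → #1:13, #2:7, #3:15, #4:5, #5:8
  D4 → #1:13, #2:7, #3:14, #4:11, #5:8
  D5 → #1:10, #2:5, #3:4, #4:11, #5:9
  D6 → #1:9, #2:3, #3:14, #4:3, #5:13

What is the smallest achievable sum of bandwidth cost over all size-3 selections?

24

Open {D1, D5, D6}.
  #1→D1 5, #2→D1 3, #3→D5 4, #4→D6 3, #5→D5 9  ⇒ total 24.
Compare {D1, D2, D6}: total 25.
Compare {D1, D3, D5}: total 25.
No size-3 selection does better; minimum is 24.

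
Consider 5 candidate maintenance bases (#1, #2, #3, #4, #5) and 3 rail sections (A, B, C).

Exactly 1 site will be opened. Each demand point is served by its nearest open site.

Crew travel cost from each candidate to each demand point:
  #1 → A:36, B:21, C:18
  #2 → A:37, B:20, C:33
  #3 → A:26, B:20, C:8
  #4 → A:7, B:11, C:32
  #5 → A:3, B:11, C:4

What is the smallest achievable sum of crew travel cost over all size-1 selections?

18

Open {#5}.
  A→#5 3, B→#5 11, C→#5 4  ⇒ total 18.
Compare {#4}: total 50.
Compare {#3}: total 54.
No size-1 selection does better; minimum is 18.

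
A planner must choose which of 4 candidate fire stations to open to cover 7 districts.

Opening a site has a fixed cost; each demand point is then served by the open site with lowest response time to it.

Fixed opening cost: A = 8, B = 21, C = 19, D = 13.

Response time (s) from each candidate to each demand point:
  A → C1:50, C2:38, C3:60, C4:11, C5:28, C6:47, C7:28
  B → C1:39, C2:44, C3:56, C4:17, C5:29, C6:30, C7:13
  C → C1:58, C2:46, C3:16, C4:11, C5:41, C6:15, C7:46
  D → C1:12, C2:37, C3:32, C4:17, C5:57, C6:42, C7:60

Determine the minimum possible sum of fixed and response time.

Open {B, C, D}: assign each demand point to its cheapest open site.
  C1→D 12, C2→D 37, C3→C 16, C4→C 11, C5→B 29, C6→C 15, C7→B 13
  response time 133, fixed 53 → total 186.
Compare {A, C, D}: response time 147 + fixed 40 = 187.
Compare {A, B, C, D}: response time 132 + fixed 61 = 193.
Compare {B, D}: response time 170 + fixed 34 = 204.
All other subsets cost ≥ 187. Minimum total cost: 186.

186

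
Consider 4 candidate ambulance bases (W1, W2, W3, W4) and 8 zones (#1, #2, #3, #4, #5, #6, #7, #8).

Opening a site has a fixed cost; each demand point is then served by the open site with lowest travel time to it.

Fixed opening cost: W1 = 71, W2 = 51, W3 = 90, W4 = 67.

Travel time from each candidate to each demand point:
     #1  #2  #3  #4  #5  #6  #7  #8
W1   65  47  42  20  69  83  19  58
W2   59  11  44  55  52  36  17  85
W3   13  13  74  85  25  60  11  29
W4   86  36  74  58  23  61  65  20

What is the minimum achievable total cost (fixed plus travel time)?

Open {W2, W3}: assign each demand point to its cheapest open site.
  #1→W3 13, #2→W2 11, #3→W2 44, #4→W2 55, #5→W3 25, #6→W2 36, #7→W3 11, #8→W3 29
  travel time 224, fixed 141 → total 365.
Compare {W1, W3}: travel time 213 + fixed 161 = 374.
Compare {W2, W4}: travel time 265 + fixed 118 = 383.
Compare {W1, W2, W3}: travel time 187 + fixed 212 = 399.
All other subsets cost ≥ 374. Minimum total cost: 365.

365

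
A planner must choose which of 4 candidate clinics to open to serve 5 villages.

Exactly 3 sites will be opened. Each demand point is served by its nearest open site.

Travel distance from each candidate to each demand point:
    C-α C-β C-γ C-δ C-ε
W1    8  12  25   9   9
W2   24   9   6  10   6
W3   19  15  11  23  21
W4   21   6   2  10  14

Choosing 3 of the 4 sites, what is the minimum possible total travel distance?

31

Open {W1, W2, W4}.
  C-α→W1 8, C-β→W4 6, C-γ→W4 2, C-δ→W1 9, C-ε→W2 6  ⇒ total 31.
Compare {W1, W3, W4}: total 34.
Compare {W1, W2, W3}: total 38.
No size-3 selection does better; minimum is 31.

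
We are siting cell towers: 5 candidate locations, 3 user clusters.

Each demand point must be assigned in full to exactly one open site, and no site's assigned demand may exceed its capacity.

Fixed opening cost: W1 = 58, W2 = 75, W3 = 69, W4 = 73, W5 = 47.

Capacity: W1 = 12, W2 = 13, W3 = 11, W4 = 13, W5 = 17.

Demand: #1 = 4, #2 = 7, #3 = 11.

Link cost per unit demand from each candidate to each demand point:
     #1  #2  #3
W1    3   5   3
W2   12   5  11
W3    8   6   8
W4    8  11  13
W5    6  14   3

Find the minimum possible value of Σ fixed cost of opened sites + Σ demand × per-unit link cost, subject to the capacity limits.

Open {W1, W5}; cheapest assignment that respects the capacities:
  W1 (cap 12, load 11): #1, #2 — cost 4×3 + 7×5 = 47
  W5 (cap 17, load 11): #3 — cost 11×3 = 33
  Shipping 80, fixed 105 → total 185.
  Any other capacity-feasible assignment to {W1, W5} ships for at least 80.
Compare {W2, W5}: its best feasible assignment gives total 214.
Compare {W3, W5}: its best feasible assignment gives total 215.
Every other set of open sites that can feasibly serve all demand totals ≥ 214 even under its best assignment. Minimum: 185.

185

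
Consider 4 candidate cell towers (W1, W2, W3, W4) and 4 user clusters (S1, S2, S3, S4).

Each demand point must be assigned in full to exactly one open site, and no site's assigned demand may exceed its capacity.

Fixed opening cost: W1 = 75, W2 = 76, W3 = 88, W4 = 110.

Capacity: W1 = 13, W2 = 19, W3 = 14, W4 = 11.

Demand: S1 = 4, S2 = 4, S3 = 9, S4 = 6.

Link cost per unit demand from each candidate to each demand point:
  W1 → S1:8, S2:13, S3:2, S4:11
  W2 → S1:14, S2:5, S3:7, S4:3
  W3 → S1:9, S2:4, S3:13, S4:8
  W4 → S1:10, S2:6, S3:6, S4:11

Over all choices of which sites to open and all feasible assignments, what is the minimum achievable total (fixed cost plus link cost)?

239

Open {W1, W2}; cheapest assignment that respects the capacities:
  W1 (cap 13, load 13): S1, S3 — cost 4×8 + 9×2 = 50
  W2 (cap 19, load 10): S2, S4 — cost 4×5 + 6×3 = 38
  Shipping 88, fixed 151 → total 239.
  Any other capacity-feasible assignment to {W1, W2} ships for at least 88.
Compare {W1, W3}: its best feasible assignment gives total 277.
Compare {W2, W3}: its best feasible assignment gives total 297.
Every other set of open sites that can feasibly serve all demand totals ≥ 277 even under its best assignment. Minimum: 239.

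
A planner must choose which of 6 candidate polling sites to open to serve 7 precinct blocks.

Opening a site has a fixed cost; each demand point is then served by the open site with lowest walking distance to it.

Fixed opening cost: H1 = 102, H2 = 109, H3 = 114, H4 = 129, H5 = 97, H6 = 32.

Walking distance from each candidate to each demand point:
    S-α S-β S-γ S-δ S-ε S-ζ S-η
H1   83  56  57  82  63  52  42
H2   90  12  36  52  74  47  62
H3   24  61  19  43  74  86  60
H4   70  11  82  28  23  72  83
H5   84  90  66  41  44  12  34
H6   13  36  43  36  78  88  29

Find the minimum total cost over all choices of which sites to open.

342

Open {H5, H6}: assign each demand point to its cheapest open site.
  S-α→H6 13, S-β→H6 36, S-γ→H6 43, S-δ→H6 36, S-ε→H5 44, S-ζ→H5 12, S-η→H6 29
  walking distance 213, fixed 129 → total 342.
Compare {H6}: walking distance 323 + fixed 32 = 355.
Compare {H4, H6}: walking distance 219 + fixed 161 = 380.
Compare {H2, H6}: walking distance 247 + fixed 141 = 388.
All other subsets cost ≥ 355. Minimum total cost: 342.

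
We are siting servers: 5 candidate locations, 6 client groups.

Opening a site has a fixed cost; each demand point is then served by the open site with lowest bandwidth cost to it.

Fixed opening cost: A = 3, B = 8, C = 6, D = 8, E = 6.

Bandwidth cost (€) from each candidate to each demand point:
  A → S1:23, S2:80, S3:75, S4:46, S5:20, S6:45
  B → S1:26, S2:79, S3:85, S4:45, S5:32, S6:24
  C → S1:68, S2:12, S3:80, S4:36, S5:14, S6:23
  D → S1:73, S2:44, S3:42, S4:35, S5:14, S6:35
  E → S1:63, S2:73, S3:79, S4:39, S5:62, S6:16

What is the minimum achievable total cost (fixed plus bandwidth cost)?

165

Open {A, C, D, E}: assign each demand point to its cheapest open site.
  S1→A 23, S2→C 12, S3→D 42, S4→D 35, S5→C 14, S6→E 16
  bandwidth cost 142, fixed 23 → total 165.
Compare {A, C, D}: bandwidth cost 149 + fixed 17 = 166.
Compare {B, C, D, E}: bandwidth cost 145 + fixed 28 = 173.
Compare {A, B, C, D, E}: bandwidth cost 142 + fixed 31 = 173.
All other subsets cost ≥ 166. Minimum total cost: 165.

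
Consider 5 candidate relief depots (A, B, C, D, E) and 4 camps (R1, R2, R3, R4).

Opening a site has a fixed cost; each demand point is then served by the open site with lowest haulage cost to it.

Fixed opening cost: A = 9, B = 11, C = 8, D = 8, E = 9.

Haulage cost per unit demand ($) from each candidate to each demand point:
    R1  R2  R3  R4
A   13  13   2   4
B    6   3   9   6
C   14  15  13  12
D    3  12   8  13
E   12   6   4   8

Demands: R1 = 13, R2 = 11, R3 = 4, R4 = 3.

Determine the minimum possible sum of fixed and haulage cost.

Open {A, B, D}: assign each demand point to its cheapest open site.
  R1→D 13×3=39, R2→B 11×3=33, R3→A 4×2=8, R4→A 3×4=12
  haulage cost 92, fixed 28 → total 120.
Compare {A, B, C, D}: haulage cost 92 + fixed 36 = 128.
Compare {A, B, D, E}: haulage cost 92 + fixed 37 = 129.
Compare {B, D, E}: haulage cost 106 + fixed 28 = 134.
All other subsets cost ≥ 128. Minimum total cost: 120.

120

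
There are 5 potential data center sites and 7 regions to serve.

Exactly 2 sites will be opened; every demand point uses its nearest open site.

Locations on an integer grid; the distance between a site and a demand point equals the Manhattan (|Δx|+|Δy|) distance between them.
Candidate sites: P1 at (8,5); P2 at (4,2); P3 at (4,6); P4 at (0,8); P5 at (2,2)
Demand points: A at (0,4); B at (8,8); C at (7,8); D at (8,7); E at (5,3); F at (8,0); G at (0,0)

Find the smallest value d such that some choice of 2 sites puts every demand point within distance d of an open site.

Open {P1, P5}.
  Farthest demand point is F at distance 5 (to P1); all others are ≤ 5.
With {P1, P2} the worst case is 6.
With {P2, P3} the worst case is 6.
No size-2 selection achieves below 5.

5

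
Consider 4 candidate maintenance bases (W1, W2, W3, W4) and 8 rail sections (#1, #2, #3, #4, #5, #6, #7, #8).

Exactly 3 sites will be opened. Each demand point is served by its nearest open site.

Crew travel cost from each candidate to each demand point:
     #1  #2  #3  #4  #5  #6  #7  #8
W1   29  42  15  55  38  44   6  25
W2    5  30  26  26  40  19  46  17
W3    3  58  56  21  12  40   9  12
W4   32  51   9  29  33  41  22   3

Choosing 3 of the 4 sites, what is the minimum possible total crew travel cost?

Open {W2, W3, W4}.
  #1→W3 3, #2→W2 30, #3→W4 9, #4→W3 21, #5→W3 12, #6→W2 19, #7→W3 9, #8→W4 3  ⇒ total 106.
Compare {W1, W2, W3}: total 118.
Compare {W1, W2, W4}: total 131.
No size-3 selection does better; minimum is 106.

106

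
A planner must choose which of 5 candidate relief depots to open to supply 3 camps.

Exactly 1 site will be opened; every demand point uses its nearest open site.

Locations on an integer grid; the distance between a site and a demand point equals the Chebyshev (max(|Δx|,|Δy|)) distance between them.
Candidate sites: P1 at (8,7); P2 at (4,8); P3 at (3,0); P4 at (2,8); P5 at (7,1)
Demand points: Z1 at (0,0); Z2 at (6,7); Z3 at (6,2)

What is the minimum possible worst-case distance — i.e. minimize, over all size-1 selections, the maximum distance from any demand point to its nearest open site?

Open {P3}.
  Farthest demand point is Z2 at distance 7 (to P3); all others are ≤ 7.
With {P5} the worst case is 7.
With {P1} the worst case is 8.
No size-1 selection achieves below 7.

7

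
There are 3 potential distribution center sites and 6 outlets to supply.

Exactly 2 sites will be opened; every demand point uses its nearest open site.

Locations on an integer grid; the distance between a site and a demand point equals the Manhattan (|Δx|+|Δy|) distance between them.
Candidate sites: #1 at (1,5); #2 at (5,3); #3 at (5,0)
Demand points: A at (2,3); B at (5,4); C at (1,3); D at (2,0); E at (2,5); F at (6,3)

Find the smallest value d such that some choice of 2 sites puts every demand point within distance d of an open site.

Open {#1, #3}.
  Farthest demand point is B at distance 4 (to #3); all others are ≤ 4.
With {#2, #3} the worst case is 5.
With {#1, #2} the worst case is 6.
No size-2 selection achieves below 4.

4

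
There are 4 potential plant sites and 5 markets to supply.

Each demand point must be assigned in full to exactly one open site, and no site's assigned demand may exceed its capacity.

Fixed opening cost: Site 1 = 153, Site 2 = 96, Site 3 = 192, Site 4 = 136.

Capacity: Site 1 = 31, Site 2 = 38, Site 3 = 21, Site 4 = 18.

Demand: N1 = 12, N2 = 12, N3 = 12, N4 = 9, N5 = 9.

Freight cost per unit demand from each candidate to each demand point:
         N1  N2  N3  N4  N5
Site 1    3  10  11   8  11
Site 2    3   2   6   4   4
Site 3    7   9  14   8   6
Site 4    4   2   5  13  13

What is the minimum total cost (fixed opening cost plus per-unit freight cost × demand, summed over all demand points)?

489

Open {Site 1, Site 2}; cheapest assignment that respects the capacities:
  Site 1 (cap 31, load 21): N1, N4 — cost 12×3 + 9×8 = 108
  Site 2 (cap 38, load 33): N2, N3, N5 — cost 12×2 + 12×6 + 9×4 = 132
  Shipping 240, fixed 249 → total 489.
  Any other capacity-feasible assignment to {Site 1, Site 2} ships for at least 240.
Compare {Site 2, Site 3}: its best feasible assignment gives total 546.
Compare {Site 1, Site 2, Site 4}: its best feasible assignment gives total 577.
Every other set of open sites that can feasibly serve all demand totals ≥ 546 even under its best assignment. Minimum: 489.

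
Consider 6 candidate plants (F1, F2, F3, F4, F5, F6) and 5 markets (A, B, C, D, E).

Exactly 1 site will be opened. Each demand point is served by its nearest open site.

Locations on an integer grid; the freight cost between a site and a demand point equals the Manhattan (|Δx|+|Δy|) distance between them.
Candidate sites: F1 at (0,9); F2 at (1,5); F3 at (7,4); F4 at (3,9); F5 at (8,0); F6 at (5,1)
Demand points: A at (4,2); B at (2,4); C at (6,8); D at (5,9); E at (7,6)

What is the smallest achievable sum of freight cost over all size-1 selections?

24

Open {F3}.
  A→F3 5, B→F3 5, C→F3 5, D→F3 7, E→F3 2  ⇒ total 24.
Compare {F4}: total 27.
Compare {F2}: total 31.
No size-1 selection does better; minimum is 24.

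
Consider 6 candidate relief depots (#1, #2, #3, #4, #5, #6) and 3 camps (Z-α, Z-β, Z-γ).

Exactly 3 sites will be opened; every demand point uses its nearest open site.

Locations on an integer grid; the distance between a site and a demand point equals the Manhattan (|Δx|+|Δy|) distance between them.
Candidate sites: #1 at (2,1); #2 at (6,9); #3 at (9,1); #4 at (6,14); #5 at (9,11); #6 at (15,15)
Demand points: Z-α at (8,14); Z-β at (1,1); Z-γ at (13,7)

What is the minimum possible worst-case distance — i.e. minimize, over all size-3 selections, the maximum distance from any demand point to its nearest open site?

8

Open {#1, #2, #5}.
  Farthest demand point is Z-γ at distance 8 (to #5); all others are ≤ 8.
With {#1, #3, #5} the worst case is 8.
With {#1, #4, #5} the worst case is 8.
No size-3 selection achieves below 8.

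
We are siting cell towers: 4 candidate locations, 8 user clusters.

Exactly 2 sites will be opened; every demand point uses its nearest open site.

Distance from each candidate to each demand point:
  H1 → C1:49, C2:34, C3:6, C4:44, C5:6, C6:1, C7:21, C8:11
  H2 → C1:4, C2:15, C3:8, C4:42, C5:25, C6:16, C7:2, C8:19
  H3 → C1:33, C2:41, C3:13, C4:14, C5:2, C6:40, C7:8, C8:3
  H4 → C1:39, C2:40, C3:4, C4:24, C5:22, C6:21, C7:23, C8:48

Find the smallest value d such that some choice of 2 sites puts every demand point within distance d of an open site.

16

Open {H2, H3}.
  Farthest demand point is C6 at distance 16 (to H2); all others are ≤ 16.
With {H2, H4} the worst case is 24.
With {H1, H3} the worst case is 34.
No size-2 selection achieves below 16.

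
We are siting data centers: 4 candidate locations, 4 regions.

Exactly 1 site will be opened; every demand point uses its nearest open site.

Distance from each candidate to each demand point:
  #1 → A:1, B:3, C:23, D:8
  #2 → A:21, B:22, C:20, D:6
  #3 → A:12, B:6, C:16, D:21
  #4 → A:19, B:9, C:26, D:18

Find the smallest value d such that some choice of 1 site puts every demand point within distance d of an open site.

21

Open {#3}.
  Farthest demand point is D at distance 21 (to #3); all others are ≤ 21.
With {#2} the worst case is 22.
With {#1} the worst case is 23.
No size-1 selection achieves below 21.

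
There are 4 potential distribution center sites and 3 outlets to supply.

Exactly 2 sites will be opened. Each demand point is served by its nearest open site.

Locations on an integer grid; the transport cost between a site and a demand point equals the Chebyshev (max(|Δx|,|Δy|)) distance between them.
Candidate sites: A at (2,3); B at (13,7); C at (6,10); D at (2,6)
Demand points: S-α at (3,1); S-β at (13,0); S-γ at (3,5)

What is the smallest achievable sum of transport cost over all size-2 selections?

11

Open {A, B}.
  S-α→A 2, S-β→B 7, S-γ→A 2  ⇒ total 11.
Compare {B, D}: total 13.
Compare {A, C}: total 14.
No size-2 selection does better; minimum is 11.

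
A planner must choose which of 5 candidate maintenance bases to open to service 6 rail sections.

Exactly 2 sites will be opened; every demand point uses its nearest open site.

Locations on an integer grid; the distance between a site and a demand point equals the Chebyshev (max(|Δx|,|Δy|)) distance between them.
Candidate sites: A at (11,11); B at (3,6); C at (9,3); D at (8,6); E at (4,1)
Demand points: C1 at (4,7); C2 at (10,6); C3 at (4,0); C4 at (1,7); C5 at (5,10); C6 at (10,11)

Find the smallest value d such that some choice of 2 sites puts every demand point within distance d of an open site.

Open {A, B}.
  Farthest demand point is C3 at distance 6 (to B); all others are ≤ 6.
With {A, E} the worst case is 6.
With {B, D} the worst case is 6.
No size-2 selection achieves below 6.

6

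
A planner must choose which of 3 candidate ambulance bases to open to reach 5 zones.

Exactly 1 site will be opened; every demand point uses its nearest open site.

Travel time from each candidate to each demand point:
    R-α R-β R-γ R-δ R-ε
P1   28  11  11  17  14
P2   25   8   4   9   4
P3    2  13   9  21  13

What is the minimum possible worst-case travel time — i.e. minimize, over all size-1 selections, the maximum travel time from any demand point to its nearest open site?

Open {P3}.
  Farthest demand point is R-δ at travel time 21 (to P3); all others are ≤ 21.
With {P2} the worst case is 25.
With {P1} the worst case is 28.
No size-1 selection achieves below 21.

21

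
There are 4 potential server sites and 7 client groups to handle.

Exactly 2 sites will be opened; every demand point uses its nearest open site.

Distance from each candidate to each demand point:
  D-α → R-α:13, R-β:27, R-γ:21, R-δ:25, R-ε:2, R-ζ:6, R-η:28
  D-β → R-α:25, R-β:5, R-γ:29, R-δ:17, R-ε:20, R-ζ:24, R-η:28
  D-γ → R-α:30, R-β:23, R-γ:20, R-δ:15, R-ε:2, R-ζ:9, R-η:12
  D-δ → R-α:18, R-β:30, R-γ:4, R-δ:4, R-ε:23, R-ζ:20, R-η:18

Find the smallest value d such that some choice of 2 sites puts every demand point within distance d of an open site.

20

Open {D-β, D-δ}.
  Farthest demand point is R-ε at distance 20 (to D-β); all others are ≤ 20.
With {D-α, D-γ} the worst case is 23.
With {D-γ, D-δ} the worst case is 23.
No size-2 selection achieves below 20.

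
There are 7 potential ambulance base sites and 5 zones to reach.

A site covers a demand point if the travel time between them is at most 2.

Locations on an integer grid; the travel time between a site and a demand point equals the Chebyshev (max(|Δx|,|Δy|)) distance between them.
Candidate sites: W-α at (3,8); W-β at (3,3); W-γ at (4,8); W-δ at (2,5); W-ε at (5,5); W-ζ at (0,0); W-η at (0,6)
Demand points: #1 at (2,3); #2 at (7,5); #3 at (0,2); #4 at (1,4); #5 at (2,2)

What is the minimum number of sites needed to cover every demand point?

3

Coverage sets (demand points within 2 of each site):
  W-α: {}
  W-β: {#1, #4, #5}
  W-γ: {}
  W-δ: {#1, #4}
  W-ε: {#2}
  W-ζ: {#3, #5}
  W-η: {#4}
No 2 sites suffice: every size-2 union leaves at least one demand point uncovered.
But {W-β, W-ε, W-ζ} covers everything, so the minimum is 3.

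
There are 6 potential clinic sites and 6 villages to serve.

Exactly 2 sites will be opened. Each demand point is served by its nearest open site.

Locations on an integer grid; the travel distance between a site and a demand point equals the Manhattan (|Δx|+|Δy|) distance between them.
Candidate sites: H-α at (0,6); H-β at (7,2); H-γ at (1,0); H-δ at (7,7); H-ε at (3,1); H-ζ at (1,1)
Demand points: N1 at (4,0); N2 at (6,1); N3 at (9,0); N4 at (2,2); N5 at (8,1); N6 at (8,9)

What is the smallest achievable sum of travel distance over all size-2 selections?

Open {H-β, H-ε}.
  N1→H-ε 2, N2→H-β 2, N3→H-β 4, N4→H-ε 2, N5→H-β 2, N6→H-β 8  ⇒ total 20.
Compare {H-β, H-δ}: total 21.
Compare {H-β, H-γ}: total 22.
No size-2 selection does better; minimum is 20.

20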